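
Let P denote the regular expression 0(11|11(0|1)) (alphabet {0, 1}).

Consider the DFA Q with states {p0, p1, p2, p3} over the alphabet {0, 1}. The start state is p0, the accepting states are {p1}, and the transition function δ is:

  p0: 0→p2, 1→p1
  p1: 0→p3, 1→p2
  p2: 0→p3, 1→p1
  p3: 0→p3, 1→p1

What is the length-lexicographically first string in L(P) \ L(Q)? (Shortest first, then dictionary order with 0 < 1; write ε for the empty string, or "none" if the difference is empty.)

011

The string 011 is accepted by P but not by Q.
No shorter string lies in the difference, and 011 is the lexicographically first length-3 string in L(P) \ L(Q).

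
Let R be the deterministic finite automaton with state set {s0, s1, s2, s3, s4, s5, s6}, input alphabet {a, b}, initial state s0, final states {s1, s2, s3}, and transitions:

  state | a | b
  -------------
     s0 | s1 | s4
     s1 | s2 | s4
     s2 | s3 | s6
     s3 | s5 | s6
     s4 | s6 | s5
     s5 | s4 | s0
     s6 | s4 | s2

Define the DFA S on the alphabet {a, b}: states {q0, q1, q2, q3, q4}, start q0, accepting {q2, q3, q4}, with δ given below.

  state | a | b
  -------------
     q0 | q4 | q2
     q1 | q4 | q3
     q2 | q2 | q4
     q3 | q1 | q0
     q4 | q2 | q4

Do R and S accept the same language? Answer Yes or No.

The string b is accepted by S but rejected by R.
So L(R) ≠ L(S).

No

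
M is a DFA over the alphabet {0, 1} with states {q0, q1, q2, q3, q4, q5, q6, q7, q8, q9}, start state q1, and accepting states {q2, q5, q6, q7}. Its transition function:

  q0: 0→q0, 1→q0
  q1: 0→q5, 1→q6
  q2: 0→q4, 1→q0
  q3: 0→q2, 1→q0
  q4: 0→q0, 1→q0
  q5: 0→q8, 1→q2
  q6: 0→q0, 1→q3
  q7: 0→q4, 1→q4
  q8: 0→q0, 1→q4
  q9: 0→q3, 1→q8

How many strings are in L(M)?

The useful subgraph on states {q1, q2, q3, q5, q6} is acyclic, so L(M) is finite; the longest accepting path visits 4 useful states, giving maximum string length 3.
Counting accepting paths from q1 by length: 2 of length 1, 1 of length 2, 1 of length 3. Total 4.

4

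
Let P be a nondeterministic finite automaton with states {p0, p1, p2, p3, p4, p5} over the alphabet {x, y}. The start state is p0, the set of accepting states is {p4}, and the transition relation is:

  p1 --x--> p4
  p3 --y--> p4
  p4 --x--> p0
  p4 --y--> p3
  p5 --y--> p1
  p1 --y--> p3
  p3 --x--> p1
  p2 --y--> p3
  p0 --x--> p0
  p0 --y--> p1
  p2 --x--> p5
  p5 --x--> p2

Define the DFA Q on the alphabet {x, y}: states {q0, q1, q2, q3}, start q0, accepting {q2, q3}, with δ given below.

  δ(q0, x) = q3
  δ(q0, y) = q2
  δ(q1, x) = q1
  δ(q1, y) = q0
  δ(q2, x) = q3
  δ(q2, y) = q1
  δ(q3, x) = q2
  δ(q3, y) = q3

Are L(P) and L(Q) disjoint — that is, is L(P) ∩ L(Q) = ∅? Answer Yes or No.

The string yx is accepted by both P and Q.
Hence L(P) ∩ L(Q) ≠ ∅.

No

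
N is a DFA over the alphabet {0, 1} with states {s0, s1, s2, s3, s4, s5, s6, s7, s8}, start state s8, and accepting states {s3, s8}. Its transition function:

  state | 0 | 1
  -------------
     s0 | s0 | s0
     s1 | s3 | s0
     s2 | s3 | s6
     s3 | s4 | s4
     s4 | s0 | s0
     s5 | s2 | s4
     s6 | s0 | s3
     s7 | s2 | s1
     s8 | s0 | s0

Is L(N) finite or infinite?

The useful states (reachable from s8 and able to reach an accepting state) are {s8}.
Restricted to these states the transition graph has no cycle, so every accepting path has bounded length and L is finite.

finite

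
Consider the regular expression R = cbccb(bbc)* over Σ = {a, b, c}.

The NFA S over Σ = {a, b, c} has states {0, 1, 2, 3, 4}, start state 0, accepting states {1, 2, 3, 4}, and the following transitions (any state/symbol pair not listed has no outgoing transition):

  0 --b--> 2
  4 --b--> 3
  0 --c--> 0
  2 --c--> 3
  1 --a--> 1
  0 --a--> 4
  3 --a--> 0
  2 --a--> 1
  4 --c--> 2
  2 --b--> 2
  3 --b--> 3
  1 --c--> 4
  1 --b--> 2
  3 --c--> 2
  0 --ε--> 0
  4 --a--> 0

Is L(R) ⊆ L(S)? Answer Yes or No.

Yes

Converting the expression R to a DFA (subset construction, then merging equivalent states) gives the minimal DFA with states {r0, r1, r2, r3, r4, r5, r6, r7, r8}, start state r0, accepting states {r6} and transitions r0: a→r1, b→r1, c→r2; r1: a→r1, b→r1, c→r1; r2: a→r1, b→r3, c→r1; r3: a→r1, b→r1, c→r4; r4: a→r1, b→r1, c→r5; r5: a→r1, b→r6, c→r1; r6: a→r1, b→r7, c→r1; r7: a→r1, b→r8, c→r1; r8: a→r1, b→r1, c→r6.
Exploring the product automaton R × S from the start pair (r0, 0), following both machines on each input symbol, reaches 16 state pairs: (r0, 0), (r1, 4), (r1, 2), (r2, 0), (r1, 0), (r1, 3), (r1, 1), (r3, 2), (r4, 3), (r5, 2), (r6, 2), (r7, 2), (r8, 2), (r6, 3), (r7, 3), (r8, 3).
R accepts in {r6} and S accepts in {1, 2, 3, 4}. The reachable pairs whose R-component is accepting are (r6, 2), (r6, 3); in each of them the S-component is accepting too, so the product for L(R) \ L(S) (R-component accepting, S-component rejecting) has no reachable accepting pair and the difference is empty.
Hence every string in L(R) is also in L(S).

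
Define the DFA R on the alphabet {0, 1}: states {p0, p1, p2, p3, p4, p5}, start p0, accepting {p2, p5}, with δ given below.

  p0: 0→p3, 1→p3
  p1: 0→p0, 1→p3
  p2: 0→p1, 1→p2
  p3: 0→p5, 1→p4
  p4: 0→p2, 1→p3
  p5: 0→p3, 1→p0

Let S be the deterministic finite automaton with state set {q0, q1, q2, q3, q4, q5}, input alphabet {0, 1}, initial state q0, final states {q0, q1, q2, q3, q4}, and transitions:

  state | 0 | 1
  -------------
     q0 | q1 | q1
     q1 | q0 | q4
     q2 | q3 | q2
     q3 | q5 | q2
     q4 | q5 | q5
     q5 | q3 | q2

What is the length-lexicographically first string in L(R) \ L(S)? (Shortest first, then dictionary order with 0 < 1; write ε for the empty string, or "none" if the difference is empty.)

The string 010 is accepted by R but not by S.
No shorter string lies in the difference, and 010 is the lexicographically first length-3 string in L(R) \ L(S).

010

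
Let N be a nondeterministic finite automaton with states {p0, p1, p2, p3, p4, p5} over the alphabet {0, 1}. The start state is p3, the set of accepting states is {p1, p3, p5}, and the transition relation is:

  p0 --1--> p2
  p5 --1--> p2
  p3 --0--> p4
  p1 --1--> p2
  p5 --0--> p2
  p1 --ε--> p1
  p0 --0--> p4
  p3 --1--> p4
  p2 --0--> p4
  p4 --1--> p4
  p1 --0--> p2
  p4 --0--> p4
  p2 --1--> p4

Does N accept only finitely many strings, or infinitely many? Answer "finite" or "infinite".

The useful states (reachable from p3 and able to reach an accepting state) are {p3}.
Restricted to these states the transition graph has no cycle, so every accepting path has bounded length and L is finite.

finite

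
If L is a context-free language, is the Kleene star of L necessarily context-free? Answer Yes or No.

If S₁ is the start symbol of a grammar for L, the grammar with new start symbol S and productions S → S₁S | ε generates L*.
So the context-free languages are closed under Kleene star.

Yes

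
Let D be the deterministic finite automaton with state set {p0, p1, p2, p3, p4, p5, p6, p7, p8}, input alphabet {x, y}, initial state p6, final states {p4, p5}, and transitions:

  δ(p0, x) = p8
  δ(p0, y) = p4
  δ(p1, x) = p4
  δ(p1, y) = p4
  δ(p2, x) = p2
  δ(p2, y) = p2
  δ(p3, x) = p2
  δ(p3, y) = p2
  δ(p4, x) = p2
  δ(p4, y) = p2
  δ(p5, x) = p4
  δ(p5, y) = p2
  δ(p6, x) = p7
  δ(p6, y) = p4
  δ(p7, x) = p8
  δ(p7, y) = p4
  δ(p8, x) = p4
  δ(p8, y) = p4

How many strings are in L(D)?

The useful subgraph on states {p4, p6, p7, p8} is acyclic, so L(D) is finite; the longest accepting path visits 4 useful states, giving maximum string length 3.
Counting accepting paths from p6 by length: 1 of length 1, 1 of length 2, 2 of length 3. Total 4.

4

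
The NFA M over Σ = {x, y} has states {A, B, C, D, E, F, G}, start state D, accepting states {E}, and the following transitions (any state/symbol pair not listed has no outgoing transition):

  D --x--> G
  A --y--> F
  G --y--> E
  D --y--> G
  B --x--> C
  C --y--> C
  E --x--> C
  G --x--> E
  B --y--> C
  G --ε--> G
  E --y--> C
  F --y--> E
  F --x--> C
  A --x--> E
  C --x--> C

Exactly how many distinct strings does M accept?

4

The useful subgraph on states {D, E, G} is acyclic, so L(M) is finite; the longest accepting path visits 3 useful states, giving maximum string length 2.
Counting accepting paths from D by length: 4 of length 2. Total 4.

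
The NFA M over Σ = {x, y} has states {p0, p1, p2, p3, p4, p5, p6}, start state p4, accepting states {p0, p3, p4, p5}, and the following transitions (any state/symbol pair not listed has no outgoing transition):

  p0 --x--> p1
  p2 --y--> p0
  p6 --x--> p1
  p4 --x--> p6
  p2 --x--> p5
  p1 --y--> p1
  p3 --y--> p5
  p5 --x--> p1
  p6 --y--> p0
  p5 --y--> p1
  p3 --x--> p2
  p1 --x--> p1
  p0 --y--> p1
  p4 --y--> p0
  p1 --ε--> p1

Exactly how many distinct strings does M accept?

The useful subgraph on states {p0, p4, p6} is acyclic, so L(M) is finite; the longest accepting path visits 3 useful states, giving maximum string length 2.
Counting accepting paths from p4 by length: 1 of length 0, 1 of length 1, 1 of length 2. Total 3.

3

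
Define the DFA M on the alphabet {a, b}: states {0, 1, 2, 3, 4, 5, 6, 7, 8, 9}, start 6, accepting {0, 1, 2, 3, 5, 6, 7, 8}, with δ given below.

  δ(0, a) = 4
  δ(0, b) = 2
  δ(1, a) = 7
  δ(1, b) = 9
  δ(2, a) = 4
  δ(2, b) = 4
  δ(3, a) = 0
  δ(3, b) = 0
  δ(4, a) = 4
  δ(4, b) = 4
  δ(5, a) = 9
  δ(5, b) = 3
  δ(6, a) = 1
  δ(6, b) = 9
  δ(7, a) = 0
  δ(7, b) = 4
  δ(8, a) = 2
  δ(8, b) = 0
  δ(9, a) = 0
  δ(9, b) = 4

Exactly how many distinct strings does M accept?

9

The useful subgraph on states {0, 1, 2, 6, 7, 9} is acyclic, so L(M) is finite; the longest accepting path visits 5 useful states, giving maximum string length 4.
Counting accepting paths from 6 by length: 1 of length 0, 1 of length 1, 2 of length 2, 3 of length 3, 2 of length 4. Total 9.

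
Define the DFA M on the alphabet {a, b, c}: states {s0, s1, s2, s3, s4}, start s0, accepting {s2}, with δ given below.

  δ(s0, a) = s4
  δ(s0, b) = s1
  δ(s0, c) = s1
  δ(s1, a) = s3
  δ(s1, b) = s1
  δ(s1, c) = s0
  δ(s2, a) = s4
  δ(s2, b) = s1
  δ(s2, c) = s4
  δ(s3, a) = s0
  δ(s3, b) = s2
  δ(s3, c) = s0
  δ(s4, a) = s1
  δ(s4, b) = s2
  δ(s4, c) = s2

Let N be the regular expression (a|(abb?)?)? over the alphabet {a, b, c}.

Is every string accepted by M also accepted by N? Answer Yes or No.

The string ac is in L(M) but not in L(N).
So L(M) ⊄ L(N).

No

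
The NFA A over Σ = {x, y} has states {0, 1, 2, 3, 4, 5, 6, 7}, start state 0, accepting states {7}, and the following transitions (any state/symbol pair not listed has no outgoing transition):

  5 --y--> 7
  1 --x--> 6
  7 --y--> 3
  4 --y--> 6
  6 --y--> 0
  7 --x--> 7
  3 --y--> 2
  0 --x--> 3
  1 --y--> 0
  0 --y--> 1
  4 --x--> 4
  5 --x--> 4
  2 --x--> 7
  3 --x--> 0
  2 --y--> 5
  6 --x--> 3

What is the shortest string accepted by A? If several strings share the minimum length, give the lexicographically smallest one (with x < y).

A breadth-first search from 0 reaches an accepting state first via the path 0 → 3 → 2 → 7 on input xyx.
No string of length < 3 is accepted (BFS exhausts all shorter strings without reaching an accepting state), and xyx is the lexicographically least accepting string of length 3.

xyx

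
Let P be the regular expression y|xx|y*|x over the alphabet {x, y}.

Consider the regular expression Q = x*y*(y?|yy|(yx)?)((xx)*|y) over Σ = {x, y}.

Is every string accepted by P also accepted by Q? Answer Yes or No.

Converting the expression P to a DFA (subset construction, then merging equivalent states) gives the minimal DFA with states {p0, p1, p2, p3, p4}, start state p0, accepting states {p0, p1, p2, p3} and transitions p0: x→p1, y→p2; p1: x→p3, y→p4; p2: x→p4, y→p2; p3: x→p4, y→p4; p4: x→p4, y→p4.
Converting the expression Q to a DFA (subset construction, then merging equivalent states) gives the minimal DFA with states {q0, q1, q2, q3, q4, q5}, start state q0, accepting states {q0, q1, q2, q3, q4} and transitions q0: x→q0, y→q1; q1: x→q2, y→q1; q2: x→q3, y→q4; q3: x→q3, y→q5; q4: x→q5, y→q5; q5: x→q5, y→q5.
Exploring the product automaton P × Q from the start pair (p0, q0), following both machines on each input symbol, reaches 10 state pairs: (p0, q0), (p1, q0), (p2, q1), (p3, q0), (p4, q1), (p4, q2), (p4, q0), (p4, q3), (p4, q4), (p4, q5).
P accepts in {p0, p1, p2, p3} and Q accepts in {q0, q1, q2, q3, q4}. The reachable pairs whose P-component is accepting are (p0, q0), (p1, q0), (p2, q1), (p3, q0); in each of them the Q-component is accepting too, so the product for L(P) \ L(Q) (P-component accepting, Q-component rejecting) has no reachable accepting pair and the difference is empty.
Hence every string in L(P) is also in L(Q).

Yes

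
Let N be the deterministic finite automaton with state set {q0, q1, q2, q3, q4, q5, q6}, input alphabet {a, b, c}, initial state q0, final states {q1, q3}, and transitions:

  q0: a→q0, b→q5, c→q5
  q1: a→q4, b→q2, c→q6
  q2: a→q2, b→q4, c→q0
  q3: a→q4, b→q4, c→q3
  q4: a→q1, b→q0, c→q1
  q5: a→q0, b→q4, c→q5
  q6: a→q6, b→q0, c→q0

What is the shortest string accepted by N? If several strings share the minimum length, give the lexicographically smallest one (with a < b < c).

A breadth-first search from q0 reaches an accepting state first via the path q0 → q5 → q4 → q1 on input bba.
No string of length < 3 is accepted (BFS exhausts all shorter strings without reaching an accepting state), and bba is the lexicographically least accepting string of length 3.

bba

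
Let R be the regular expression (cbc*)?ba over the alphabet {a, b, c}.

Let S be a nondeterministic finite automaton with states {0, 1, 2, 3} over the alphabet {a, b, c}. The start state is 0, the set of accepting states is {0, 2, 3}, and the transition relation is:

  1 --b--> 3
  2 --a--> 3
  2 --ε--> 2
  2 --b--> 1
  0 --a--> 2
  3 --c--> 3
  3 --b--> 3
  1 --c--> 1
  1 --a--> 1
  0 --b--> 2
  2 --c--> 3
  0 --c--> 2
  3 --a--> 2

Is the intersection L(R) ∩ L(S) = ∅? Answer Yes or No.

The string ba is accepted by both R and S.
Hence L(R) ∩ L(S) ≠ ∅.

No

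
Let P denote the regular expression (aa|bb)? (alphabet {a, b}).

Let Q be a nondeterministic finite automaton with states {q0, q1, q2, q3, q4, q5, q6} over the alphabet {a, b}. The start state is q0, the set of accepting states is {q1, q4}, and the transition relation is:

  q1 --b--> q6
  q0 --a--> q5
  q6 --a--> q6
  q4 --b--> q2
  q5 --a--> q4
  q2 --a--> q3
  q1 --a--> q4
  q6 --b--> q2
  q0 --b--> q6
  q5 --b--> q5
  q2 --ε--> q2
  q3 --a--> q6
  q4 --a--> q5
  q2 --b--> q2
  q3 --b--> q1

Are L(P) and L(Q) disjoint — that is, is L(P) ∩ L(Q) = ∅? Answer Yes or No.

No

The string aa is accepted by both P and Q.
Hence L(P) ∩ L(Q) ≠ ∅.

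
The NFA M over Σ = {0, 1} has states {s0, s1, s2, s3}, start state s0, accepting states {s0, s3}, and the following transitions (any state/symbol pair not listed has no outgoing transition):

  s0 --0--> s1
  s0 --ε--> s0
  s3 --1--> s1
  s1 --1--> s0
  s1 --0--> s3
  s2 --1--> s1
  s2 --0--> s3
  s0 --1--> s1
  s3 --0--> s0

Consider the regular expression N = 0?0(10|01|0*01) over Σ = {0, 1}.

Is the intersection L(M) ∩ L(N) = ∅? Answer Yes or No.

The string 0010 is accepted by both M and N.
Hence L(M) ∩ L(N) ≠ ∅.

No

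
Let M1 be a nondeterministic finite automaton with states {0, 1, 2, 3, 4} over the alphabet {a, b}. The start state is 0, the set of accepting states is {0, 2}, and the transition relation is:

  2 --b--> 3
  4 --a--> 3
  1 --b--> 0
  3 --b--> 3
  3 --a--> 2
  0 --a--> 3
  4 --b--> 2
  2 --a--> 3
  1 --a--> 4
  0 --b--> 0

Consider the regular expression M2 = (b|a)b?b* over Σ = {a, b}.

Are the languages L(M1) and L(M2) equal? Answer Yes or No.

The empty string ε is accepted by M1 but rejected by M2.
So L(M1) ≠ L(M2).

No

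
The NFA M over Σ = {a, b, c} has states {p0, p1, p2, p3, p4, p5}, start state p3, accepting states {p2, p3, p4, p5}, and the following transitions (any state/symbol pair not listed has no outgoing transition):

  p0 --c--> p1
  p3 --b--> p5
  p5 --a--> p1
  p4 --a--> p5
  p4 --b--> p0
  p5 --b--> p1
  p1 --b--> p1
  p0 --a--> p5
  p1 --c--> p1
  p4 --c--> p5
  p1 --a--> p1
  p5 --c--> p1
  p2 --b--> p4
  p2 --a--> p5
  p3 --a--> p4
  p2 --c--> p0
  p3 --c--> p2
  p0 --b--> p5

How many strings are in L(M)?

16

The useful subgraph on states {p0, p2, p3, p4, p5} is acyclic, so L(M) is finite; the longest accepting path visits 5 useful states, giving maximum string length 4.
Counting accepting paths from p3 by length: 1 of length 0, 3 of length 1, 4 of length 2, 6 of length 3, 2 of length 4. Total 16.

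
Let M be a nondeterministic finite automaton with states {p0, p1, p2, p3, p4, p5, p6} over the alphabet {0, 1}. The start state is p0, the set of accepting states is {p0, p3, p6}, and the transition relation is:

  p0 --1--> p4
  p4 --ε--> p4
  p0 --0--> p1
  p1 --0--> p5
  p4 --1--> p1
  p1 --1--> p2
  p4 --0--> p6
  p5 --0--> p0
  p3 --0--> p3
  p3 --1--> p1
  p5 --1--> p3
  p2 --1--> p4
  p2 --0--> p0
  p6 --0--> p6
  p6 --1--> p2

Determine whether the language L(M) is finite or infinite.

infinite

State p0 is reachable from the start and can reach an accepting state, and it lies on the cycle p0 → p1 → p2 → p0.
Traversing that cycle any number of times yields accepted strings of unbounded length, so the language is infinite.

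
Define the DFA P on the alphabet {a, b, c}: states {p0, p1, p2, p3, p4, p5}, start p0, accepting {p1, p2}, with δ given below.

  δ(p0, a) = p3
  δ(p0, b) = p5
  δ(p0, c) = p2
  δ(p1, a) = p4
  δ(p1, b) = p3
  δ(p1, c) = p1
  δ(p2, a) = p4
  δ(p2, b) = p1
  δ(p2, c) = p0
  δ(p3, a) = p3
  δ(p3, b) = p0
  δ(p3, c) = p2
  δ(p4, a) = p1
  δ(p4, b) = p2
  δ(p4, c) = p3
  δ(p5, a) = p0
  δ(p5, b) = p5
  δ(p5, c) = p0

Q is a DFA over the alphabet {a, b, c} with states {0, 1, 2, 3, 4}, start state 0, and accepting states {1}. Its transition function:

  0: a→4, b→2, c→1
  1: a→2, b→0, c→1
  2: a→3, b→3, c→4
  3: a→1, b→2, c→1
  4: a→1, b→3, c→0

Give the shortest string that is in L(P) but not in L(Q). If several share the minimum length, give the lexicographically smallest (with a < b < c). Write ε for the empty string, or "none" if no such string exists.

The string ac is accepted by P but not by Q.
No shorter string lies in the difference, and ac is the lexicographically first length-2 string in L(P) \ L(Q).

ac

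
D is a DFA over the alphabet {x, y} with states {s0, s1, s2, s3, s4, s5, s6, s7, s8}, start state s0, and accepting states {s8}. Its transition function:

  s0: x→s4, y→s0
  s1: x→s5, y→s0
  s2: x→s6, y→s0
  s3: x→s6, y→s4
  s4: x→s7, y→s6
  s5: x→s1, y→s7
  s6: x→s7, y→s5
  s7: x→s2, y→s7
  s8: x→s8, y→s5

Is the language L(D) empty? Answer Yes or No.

The states reachable from the start state are {s0, s1, s2, s4, s5, s6, s7}.
None of the accepting states {s8} is reachable, so no string is accepted and L(D) = ∅.

Yes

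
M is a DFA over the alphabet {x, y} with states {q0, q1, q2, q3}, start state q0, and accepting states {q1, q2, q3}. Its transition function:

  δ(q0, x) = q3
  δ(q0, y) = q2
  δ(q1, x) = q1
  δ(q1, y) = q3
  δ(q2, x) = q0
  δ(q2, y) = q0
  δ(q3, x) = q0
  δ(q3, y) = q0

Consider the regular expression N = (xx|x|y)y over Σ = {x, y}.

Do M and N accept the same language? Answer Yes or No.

No

The string x is accepted by M but rejected by N.
So L(M) ≠ L(N).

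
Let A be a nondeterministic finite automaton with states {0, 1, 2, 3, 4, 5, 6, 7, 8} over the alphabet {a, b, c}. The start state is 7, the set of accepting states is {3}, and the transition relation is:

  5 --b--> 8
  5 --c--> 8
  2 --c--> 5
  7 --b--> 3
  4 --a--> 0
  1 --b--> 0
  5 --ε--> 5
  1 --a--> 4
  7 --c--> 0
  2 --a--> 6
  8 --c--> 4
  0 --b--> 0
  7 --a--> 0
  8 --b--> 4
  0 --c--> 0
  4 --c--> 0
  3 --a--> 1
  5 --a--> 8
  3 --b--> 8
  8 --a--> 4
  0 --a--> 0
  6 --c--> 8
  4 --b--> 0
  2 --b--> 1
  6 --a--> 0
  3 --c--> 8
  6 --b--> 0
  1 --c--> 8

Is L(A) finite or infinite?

finite

The useful states (reachable from 7 and able to reach an accepting state) are {3, 7}.
Restricted to these states the transition graph has no cycle, so every accepting path has bounded length and L is finite.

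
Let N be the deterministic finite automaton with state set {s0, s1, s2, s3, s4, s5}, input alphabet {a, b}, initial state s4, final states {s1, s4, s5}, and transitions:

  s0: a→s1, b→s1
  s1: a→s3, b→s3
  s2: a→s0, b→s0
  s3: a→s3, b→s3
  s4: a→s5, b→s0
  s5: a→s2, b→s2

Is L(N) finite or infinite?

The useful states (reachable from s4 and able to reach an accepting state) are {s0, s1, s2, s4, s5}.
Restricted to these states the transition graph has no cycle, so every accepting path has bounded length and L is finite.

finite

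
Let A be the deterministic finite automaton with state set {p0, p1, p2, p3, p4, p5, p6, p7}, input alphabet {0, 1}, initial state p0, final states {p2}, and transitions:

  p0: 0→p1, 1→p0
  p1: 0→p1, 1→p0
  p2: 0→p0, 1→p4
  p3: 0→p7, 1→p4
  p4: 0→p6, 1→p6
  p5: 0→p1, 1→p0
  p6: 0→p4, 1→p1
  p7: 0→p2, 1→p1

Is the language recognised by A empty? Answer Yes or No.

Yes

The states reachable from the start state are {p0, p1}.
None of the accepting states {p2} is reachable, so no string is accepted and L(A) = ∅.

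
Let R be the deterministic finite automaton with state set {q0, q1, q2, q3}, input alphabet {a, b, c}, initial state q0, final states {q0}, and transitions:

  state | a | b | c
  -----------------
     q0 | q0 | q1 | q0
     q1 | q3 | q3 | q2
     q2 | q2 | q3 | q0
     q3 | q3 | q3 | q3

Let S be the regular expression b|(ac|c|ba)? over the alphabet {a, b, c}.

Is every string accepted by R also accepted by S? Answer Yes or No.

No

The string a is in L(R) but not in L(S).
So L(R) ⊄ L(S).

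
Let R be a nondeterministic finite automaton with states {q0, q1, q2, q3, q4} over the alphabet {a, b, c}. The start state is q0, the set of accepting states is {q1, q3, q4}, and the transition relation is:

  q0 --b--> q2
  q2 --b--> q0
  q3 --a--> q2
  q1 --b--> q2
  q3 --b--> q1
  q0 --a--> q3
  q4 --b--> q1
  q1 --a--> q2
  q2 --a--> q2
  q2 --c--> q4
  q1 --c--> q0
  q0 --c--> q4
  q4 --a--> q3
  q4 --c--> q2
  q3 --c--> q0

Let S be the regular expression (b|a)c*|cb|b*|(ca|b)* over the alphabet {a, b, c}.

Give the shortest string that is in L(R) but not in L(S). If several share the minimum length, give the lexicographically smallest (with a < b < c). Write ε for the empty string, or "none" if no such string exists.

The string c is accepted by R but not by S.
No shorter string lies in the difference, and c is the lexicographically first length-1 string in L(R) \ L(S).

c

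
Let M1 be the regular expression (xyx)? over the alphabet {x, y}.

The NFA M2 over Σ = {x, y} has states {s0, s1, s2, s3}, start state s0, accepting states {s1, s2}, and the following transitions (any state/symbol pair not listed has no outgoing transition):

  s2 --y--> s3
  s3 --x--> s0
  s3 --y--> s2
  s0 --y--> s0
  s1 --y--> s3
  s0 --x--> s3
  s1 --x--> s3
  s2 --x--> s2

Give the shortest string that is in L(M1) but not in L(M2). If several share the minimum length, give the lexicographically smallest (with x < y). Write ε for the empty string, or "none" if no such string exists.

The empty string ε is accepted by M1 but not by M2.
Since ε is the unique shortest string, it is the required witness.

ε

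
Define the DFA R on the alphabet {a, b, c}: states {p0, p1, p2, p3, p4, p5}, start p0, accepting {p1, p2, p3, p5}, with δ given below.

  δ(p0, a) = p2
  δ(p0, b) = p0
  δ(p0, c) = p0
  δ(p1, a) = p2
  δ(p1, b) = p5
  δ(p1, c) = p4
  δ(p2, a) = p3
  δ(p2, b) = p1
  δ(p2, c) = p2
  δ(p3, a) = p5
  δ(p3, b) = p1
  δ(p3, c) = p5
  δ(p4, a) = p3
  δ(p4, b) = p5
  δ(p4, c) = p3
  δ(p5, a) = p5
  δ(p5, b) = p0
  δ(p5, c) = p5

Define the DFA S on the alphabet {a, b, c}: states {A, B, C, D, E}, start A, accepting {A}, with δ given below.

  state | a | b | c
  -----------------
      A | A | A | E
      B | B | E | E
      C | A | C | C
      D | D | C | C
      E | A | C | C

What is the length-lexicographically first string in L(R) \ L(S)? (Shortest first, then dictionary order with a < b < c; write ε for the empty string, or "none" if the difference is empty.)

The string ac is accepted by R but not by S.
No shorter string lies in the difference, and ac is the lexicographically first length-2 string in L(R) \ L(S).

ac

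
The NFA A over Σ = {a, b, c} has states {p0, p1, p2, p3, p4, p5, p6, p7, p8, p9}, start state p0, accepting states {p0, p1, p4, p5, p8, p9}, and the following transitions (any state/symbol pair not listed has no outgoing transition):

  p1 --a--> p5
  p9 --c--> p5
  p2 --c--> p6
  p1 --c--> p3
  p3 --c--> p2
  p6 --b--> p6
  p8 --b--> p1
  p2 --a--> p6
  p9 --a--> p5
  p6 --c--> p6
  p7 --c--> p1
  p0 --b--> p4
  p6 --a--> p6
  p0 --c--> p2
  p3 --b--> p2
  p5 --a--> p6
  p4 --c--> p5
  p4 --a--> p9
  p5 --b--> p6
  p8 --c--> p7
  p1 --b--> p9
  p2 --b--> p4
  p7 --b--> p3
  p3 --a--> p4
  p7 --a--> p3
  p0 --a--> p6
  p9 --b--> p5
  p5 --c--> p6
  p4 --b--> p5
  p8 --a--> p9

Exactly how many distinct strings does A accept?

The useful subgraph on states {p0, p2, p4, p5, p9} is acyclic, so L(A) is finite; the longest accepting path visits 5 useful states, giving maximum string length 4.
Counting accepting paths from p0 by length: 1 of length 0, 1 of length 1, 4 of length 2, 6 of length 3, 3 of length 4. Total 15.

15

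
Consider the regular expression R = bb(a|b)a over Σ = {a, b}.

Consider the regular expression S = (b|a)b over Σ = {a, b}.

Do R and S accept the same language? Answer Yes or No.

No

The string bbaa is accepted by R but rejected by S.
So L(R) ≠ L(S).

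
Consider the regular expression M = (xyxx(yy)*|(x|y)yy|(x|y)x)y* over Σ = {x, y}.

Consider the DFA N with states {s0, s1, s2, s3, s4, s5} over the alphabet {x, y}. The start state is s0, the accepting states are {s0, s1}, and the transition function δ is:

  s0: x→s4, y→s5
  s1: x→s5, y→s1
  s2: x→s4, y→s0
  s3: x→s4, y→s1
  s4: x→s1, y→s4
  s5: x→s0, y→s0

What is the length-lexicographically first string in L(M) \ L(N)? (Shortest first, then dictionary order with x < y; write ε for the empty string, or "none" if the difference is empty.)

The string xyy is accepted by M but not by N.
No shorter string lies in the difference, and xyy is the lexicographically first length-3 string in L(M) \ L(N).

xyy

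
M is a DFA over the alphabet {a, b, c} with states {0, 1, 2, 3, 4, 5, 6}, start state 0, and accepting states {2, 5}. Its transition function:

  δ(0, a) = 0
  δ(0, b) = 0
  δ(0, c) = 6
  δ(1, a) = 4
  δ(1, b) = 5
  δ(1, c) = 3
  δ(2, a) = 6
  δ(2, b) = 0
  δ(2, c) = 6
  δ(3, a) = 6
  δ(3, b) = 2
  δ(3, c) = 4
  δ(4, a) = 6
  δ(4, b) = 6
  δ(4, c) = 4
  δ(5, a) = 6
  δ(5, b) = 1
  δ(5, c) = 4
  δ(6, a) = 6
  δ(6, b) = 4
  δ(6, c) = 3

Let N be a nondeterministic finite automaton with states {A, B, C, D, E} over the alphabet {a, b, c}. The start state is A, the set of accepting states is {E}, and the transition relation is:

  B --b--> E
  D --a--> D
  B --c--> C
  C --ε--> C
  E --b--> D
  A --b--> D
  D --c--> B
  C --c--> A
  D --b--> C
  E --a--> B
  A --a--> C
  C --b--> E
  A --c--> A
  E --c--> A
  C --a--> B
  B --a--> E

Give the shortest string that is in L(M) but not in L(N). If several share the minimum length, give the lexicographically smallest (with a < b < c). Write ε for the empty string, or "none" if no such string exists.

The string ccb is accepted by M but not by N.
No shorter string lies in the difference, and ccb is the lexicographically first length-3 string in L(M) \ L(N).

ccb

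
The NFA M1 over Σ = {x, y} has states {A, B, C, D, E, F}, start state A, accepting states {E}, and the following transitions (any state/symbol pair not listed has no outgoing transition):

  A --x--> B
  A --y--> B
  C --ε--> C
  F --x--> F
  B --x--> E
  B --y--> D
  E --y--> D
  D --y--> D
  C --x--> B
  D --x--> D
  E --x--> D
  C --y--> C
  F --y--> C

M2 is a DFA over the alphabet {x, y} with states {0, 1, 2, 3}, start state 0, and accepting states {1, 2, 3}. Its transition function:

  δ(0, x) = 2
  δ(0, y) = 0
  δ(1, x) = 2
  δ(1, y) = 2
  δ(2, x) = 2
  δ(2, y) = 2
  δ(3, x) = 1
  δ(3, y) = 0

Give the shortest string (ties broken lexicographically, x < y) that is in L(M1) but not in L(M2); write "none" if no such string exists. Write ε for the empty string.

Exploring the product automaton M1 × M2 from the start pair (A, 0), following both machines on each input symbol, reaches 6 state pairs: (A, 0), (B, 2), (B, 0), (E, 2), (D, 2), (D, 0).
M1 accepts in {E} and M2 accepts in {1, 2, 3}. The reachable pairs whose M1-component is accepting are (E, 2); in each of them the M2-component is accepting too, so the product for L(M1) \ L(M2) (M1-component accepting, M2-component rejecting) has no reachable accepting pair and the difference is empty.
So every string accepted by M1 is also accepted by M2: L(M1) \ L(M2) = ∅ and there is no such string.

none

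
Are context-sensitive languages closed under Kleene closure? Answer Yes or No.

An LBA guesses a factorisation of the input into blocks (marking block boundaries on a second track) and verifies each block with the LBA for L; this uses no space beyond the input, so L* is context-sensitive.
So the context-sensitive languages are closed under Kleene star.

Yes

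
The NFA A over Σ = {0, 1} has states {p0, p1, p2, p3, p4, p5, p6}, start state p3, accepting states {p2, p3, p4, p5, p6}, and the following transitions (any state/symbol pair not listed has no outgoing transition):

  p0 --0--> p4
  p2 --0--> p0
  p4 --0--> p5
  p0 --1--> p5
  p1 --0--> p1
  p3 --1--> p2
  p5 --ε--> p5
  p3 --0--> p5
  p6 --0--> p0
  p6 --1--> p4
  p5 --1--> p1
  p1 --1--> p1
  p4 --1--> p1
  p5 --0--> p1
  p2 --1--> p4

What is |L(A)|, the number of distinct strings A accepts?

The useful subgraph on states {p0, p2, p3, p4, p5} is acyclic, so L(A) is finite; the longest accepting path visits 5 useful states, giving maximum string length 4.
Counting accepting paths from p3 by length: 1 of length 0, 2 of length 1, 1 of length 2, 3 of length 3, 1 of length 4. Total 8.

8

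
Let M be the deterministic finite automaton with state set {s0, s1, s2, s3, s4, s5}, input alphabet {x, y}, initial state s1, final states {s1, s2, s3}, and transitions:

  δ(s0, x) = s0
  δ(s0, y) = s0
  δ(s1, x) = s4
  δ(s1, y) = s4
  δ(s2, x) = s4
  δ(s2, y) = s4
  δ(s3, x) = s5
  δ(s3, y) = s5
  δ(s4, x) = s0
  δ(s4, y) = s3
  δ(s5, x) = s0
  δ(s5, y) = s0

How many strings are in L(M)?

3

The useful subgraph on states {s1, s3, s4} is acyclic, so L(M) is finite; the longest accepting path visits 3 useful states, giving maximum string length 2.
Counting accepting paths from s1 by length: 1 of length 0, 2 of length 2. Total 3.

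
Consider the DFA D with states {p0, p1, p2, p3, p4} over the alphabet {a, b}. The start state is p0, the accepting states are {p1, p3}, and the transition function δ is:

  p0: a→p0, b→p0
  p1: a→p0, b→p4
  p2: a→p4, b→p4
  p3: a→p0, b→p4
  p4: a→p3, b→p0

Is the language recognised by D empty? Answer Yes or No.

The states reachable from the start state are {p0}.
None of the accepting states {p1, p3} is reachable, so no string is accepted and L(D) = ∅.

Yes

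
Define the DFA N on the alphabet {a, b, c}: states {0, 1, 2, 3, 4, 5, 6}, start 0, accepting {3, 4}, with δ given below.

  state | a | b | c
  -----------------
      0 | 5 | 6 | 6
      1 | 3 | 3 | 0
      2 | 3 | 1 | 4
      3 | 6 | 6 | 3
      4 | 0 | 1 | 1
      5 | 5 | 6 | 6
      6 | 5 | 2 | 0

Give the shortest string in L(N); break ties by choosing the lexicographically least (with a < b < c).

A breadth-first search from 0 reaches an accepting state first via the path 0 → 6 → 2 → 3 on input bba.
No string of length < 3 is accepted (BFS exhausts all shorter strings without reaching an accepting state), and bba is the lexicographically least accepting string of length 3.

bba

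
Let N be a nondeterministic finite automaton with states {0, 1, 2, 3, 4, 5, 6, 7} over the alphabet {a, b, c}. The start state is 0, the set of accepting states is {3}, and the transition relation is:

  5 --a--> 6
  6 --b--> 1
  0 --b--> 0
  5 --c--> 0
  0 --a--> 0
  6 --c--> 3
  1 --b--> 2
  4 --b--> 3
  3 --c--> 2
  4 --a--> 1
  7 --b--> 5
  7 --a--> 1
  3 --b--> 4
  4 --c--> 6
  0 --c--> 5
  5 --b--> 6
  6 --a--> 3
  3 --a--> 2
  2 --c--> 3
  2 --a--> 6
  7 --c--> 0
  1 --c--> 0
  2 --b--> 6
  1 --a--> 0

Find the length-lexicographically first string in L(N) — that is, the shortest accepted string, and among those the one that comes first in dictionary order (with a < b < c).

A breadth-first search from 0 reaches an accepting state first via the path 0 → 5 → 6 → 3 on input caa.
No string of length < 3 is accepted (BFS exhausts all shorter strings without reaching an accepting state), and caa is the lexicographically least accepting string of length 3.

caa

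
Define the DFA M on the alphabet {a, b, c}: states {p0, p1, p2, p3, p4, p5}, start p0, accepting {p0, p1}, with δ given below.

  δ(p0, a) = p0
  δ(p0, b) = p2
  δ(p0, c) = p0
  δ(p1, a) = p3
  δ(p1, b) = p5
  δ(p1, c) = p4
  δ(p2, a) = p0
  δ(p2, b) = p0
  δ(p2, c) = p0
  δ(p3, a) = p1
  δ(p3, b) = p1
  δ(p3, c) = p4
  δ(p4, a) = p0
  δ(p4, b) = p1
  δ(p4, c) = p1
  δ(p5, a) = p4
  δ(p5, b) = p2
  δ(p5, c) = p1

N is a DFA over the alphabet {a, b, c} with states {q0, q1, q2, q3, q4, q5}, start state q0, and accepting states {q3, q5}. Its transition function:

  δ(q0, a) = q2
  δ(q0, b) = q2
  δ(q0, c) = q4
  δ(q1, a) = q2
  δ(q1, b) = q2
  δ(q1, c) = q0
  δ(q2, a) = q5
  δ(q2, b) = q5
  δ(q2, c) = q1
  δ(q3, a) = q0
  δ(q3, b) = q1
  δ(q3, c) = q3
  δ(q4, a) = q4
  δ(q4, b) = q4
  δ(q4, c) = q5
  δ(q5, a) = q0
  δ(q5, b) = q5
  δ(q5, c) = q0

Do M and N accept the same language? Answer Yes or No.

The empty string ε is accepted by M but rejected by N.
So L(M) ≠ L(N).

No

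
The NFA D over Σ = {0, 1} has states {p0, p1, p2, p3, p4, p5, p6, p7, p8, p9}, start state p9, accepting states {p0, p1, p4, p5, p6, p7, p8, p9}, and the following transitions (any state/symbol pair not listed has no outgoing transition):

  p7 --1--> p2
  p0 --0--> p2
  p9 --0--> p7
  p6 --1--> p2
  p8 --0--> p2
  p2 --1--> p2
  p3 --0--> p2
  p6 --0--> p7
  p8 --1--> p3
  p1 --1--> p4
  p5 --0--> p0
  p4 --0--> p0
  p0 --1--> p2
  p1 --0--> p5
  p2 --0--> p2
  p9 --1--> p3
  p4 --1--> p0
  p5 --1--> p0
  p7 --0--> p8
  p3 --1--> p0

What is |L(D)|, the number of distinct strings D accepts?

The useful subgraph on states {p0, p3, p7, p8, p9} is acyclic, so L(D) is finite; the longest accepting path visits 5 useful states, giving maximum string length 4.
Counting accepting paths from p9 by length: 1 of length 0, 1 of length 1, 2 of length 2, 1 of length 4. Total 5.

5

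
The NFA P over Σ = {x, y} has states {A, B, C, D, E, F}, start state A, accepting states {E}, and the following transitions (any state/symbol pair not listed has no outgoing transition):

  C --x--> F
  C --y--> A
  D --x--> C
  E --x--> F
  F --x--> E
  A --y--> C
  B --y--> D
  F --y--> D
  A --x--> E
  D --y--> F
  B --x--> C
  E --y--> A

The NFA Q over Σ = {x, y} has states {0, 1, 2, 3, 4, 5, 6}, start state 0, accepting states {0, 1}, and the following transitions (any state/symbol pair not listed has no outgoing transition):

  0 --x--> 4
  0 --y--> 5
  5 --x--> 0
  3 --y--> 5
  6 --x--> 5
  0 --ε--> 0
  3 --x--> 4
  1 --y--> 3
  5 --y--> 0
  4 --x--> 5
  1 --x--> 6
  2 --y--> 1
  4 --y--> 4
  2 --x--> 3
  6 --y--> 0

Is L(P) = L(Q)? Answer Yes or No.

The string x is accepted by P but rejected by Q.
So L(P) ≠ L(Q).

No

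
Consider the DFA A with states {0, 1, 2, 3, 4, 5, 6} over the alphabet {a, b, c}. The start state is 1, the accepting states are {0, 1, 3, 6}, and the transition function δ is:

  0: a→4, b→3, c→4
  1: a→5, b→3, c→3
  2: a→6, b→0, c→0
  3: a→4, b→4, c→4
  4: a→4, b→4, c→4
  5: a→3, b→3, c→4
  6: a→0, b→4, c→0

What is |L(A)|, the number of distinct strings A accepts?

5

The useful subgraph on states {1, 3, 5} is acyclic, so L(A) is finite; the longest accepting path visits 3 useful states, giving maximum string length 2.
Counting accepting paths from 1 by length: 1 of length 0, 2 of length 1, 2 of length 2. Total 5.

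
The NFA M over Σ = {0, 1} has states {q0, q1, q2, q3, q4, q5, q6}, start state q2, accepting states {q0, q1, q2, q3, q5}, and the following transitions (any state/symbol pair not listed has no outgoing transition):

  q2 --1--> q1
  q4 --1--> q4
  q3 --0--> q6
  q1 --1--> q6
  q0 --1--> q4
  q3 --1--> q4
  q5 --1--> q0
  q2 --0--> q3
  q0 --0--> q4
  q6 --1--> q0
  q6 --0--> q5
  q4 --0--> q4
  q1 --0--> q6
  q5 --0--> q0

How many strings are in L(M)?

The useful subgraph on states {q0, q1, q2, q3, q5, q6} is acyclic, so L(M) is finite; the longest accepting path visits 5 useful states, giving maximum string length 4.
Counting accepting paths from q2 by length: 1 of length 0, 2 of length 1, 6 of length 3, 6 of length 4. Total 15.

15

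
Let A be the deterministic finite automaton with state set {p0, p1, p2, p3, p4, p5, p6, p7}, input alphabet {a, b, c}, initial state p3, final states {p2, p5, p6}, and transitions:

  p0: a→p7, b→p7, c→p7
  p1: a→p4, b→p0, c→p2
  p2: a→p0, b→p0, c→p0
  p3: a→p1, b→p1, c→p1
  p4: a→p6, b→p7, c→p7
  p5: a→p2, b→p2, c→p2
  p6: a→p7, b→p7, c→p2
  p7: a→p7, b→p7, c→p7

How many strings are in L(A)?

The useful subgraph on states {p1, p2, p3, p4, p6} is acyclic, so L(A) is finite; the longest accepting path visits 5 useful states, giving maximum string length 4.
Counting accepting paths from p3 by length: 3 of length 2, 3 of length 3, 3 of length 4. Total 9.

9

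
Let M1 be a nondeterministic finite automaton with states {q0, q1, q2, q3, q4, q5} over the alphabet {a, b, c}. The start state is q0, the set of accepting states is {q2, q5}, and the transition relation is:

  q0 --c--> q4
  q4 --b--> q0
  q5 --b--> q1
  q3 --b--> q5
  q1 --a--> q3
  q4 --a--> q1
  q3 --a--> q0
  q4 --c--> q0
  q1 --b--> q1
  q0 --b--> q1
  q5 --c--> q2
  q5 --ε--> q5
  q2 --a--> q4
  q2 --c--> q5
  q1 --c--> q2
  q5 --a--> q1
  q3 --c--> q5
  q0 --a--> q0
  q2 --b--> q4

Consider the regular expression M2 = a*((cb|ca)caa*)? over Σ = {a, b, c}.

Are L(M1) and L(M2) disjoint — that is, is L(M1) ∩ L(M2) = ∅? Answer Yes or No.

Yes

Converting the expression M2 to a DFA (subset construction, then merging equivalent states) gives the minimal DFA with states {r0, r1, r2, r3, r4, r5}, start state r0, accepting states {r0, r5} and transitions r0: a→r0, b→r1, c→r2; r1: a→r1, b→r1, c→r1; r2: a→r3, b→r3, c→r1; r3: a→r1, b→r1, c→r4; r4: a→r5, b→r1, c→r1; r5: a→r5, b→r1, c→r1.
Exploring the product automaton M1 × M2 from the start pair (q0, r0), following both machines on each input symbol, reaches 16 state pairs: (q0, r0), (q1, r1), (q4, r2), (q3, r1), (q2, r1), (q1, r3), (q0, r3), (q0, r1), (q5, r1), (q4, r1), (q2, r4), (q4, r4), (q4, r5), (q1, r5), (q3, r5), (q0, r5).
M1 accepts in {q2, q5} and M2 accepts in {r0, r5}; no reachable pair has both components accepting, so no string drives both machines to acceptance simultaneously and L(M1) ∩ L(M2) = ∅.
So no string is accepted by both, and the intersection is empty.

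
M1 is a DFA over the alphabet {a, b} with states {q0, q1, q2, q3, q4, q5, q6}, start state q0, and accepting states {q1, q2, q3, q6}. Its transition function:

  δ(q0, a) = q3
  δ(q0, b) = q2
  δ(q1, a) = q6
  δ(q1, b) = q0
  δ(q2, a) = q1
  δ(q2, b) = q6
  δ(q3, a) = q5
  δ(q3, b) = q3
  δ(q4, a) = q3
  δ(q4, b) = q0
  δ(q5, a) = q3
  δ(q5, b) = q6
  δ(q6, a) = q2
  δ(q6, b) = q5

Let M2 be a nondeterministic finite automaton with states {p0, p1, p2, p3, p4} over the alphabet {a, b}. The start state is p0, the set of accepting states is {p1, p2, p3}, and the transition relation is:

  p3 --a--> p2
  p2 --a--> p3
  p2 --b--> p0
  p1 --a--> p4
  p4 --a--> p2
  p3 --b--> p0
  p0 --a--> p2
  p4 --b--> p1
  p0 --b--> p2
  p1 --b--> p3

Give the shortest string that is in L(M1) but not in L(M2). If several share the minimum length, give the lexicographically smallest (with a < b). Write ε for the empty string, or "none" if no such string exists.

The string ab is accepted by M1 but not by M2.
No shorter string lies in the difference, and ab is the lexicographically first length-2 string in L(M1) \ L(M2).

ab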